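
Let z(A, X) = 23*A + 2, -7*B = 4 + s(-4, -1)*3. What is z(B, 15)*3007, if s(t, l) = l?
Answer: -27063/7 ≈ -3866.1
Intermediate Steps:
B = -1/7 (B = -(4 - 1*3)/7 = -(4 - 3)/7 = -1/7*1 = -1/7 ≈ -0.14286)
z(A, X) = 2 + 23*A
z(B, 15)*3007 = (2 + 23*(-1/7))*3007 = (2 - 23/7)*3007 = -9/7*3007 = -27063/7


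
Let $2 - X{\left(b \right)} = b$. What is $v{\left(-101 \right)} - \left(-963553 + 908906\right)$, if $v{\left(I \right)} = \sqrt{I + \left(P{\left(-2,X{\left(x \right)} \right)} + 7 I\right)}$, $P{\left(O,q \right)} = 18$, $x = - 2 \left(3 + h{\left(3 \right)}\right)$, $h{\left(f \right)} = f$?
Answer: $54647 + i \sqrt{790} \approx 54647.0 + 28.107 i$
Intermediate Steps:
$x = -12$ ($x = - 2 \left(3 + 3\right) = \left(-2\right) 6 = -12$)
$X{\left(b \right)} = 2 - b$
$v{\left(I \right)} = \sqrt{18 + 8 I}$ ($v{\left(I \right)} = \sqrt{I + \left(18 + 7 I\right)} = \sqrt{18 + 8 I}$)
$v{\left(-101 \right)} - \left(-963553 + 908906\right) = \sqrt{18 + 8 \left(-101\right)} - \left(-963553 + 908906\right) = \sqrt{18 - 808} - -54647 = \sqrt{-790} + 54647 = i \sqrt{790} + 54647 = 54647 + i \sqrt{790}$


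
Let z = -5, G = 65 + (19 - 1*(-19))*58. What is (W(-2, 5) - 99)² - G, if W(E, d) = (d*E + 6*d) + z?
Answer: 4787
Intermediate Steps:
G = 2269 (G = 65 + (19 + 19)*58 = 65 + 38*58 = 65 + 2204 = 2269)
W(E, d) = -5 + 6*d + E*d (W(E, d) = (d*E + 6*d) - 5 = (E*d + 6*d) - 5 = (6*d + E*d) - 5 = -5 + 6*d + E*d)
(W(-2, 5) - 99)² - G = ((-5 + 6*5 - 2*5) - 99)² - 1*2269 = ((-5 + 30 - 10) - 99)² - 2269 = (15 - 99)² - 2269 = (-84)² - 2269 = 7056 - 2269 = 4787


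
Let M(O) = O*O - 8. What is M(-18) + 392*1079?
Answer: 423284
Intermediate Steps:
M(O) = -8 + O² (M(O) = O² - 8 = -8 + O²)
M(-18) + 392*1079 = (-8 + (-18)²) + 392*1079 = (-8 + 324) + 422968 = 316 + 422968 = 423284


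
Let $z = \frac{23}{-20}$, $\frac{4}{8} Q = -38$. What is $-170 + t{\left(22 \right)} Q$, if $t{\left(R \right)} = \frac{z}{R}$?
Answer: $- \frac{18263}{110} \approx -166.03$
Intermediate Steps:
$Q = -76$ ($Q = 2 \left(-38\right) = -76$)
$z = - \frac{23}{20}$ ($z = 23 \left(- \frac{1}{20}\right) = - \frac{23}{20} \approx -1.15$)
$t{\left(R \right)} = - \frac{23}{20 R}$
$-170 + t{\left(22 \right)} Q = -170 + - \frac{23}{20 \cdot 22} \left(-76\right) = -170 + \left(- \frac{23}{20}\right) \frac{1}{22} \left(-76\right) = -170 - - \frac{437}{110} = -170 + \frac{437}{110} = - \frac{18263}{110}$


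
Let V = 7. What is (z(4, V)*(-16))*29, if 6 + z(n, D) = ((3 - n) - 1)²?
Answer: 928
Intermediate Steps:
z(n, D) = -6 + (2 - n)² (z(n, D) = -6 + ((3 - n) - 1)² = -6 + (2 - n)²)
(z(4, V)*(-16))*29 = ((-6 + (-2 + 4)²)*(-16))*29 = ((-6 + 2²)*(-16))*29 = ((-6 + 4)*(-16))*29 = -2*(-16)*29 = 32*29 = 928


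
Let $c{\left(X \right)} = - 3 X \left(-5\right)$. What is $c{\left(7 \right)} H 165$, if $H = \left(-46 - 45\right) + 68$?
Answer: $-398475$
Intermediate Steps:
$H = -23$ ($H = -91 + 68 = -23$)
$c{\left(X \right)} = 15 X$
$c{\left(7 \right)} H 165 = 15 \cdot 7 \left(-23\right) 165 = 105 \left(-23\right) 165 = \left(-2415\right) 165 = -398475$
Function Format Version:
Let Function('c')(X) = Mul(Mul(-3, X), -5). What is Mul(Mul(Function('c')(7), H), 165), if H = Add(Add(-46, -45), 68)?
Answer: -398475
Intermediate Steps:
H = -23 (H = Add(-91, 68) = -23)
Function('c')(X) = Mul(15, X)
Mul(Mul(Function('c')(7), H), 165) = Mul(Mul(Mul(15, 7), -23), 165) = Mul(Mul(105, -23), 165) = Mul(-2415, 165) = -398475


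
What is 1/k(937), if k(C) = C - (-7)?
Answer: 1/944 ≈ 0.0010593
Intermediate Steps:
k(C) = 7 + C (k(C) = C - 7*(-1) = C + 7 = 7 + C)
1/k(937) = 1/(7 + 937) = 1/944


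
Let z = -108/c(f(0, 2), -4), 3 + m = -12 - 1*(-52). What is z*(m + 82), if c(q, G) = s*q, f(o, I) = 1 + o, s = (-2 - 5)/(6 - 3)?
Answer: 5508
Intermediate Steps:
s = -7/3 ≈ -2.3333
m = 37 (m = -3 + (-12 - 1*(-52)) = -3 + (-12 + 52) = -3 + 40 = 37)
c(q, G) = -7*q/3
z = 324/7 (z = -108*(-3/(7*(1 + 0))) = -108/((-7/3*1)) = -108/(-7/3) = -108*(-3/7) = 324/7 ≈ 46.286)
z*(m + 82) = 324*(37 + 82)/7 = (324/7)*119 = 5508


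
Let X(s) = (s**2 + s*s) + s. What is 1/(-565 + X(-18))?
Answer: 1/65 ≈ 0.015385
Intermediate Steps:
X(s) = s + 2*s**2 (X(s) = (s**2 + s**2) + s = 2*s**2 + s = s + 2*s**2)
1/(-565 + X(-18)) = 1/(-565 - 18*(1 + 2*(-18))) = 1/(-565 - 18*(1 - 36)) = 1/(-565 - 18*(-35)) = 1/(-565 + 630) = 1/65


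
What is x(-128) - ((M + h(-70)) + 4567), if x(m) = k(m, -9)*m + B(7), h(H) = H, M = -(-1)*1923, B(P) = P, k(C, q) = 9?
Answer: -7565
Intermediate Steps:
M = 1923 (M = -1*(-1923) = 1923)
x(m) = 7 + 9*m (x(m) = 9*m + 7 = 7 + 9*m)
x(-128) - ((M + h(-70)) + 4567) = (7 + 9*(-128)) - ((1923 - 70) + 4567) = (7 - 1152) - (1853 + 4567) = -1145 - 1*6420 = -1145 - 6420 = -7565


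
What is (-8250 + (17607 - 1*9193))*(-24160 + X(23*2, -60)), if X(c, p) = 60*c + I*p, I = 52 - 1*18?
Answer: -3844160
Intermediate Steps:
I = 34 (I = 52 - 18 = 34)
X(c, p) = 34*p + 60*c (X(c, p) = 60*c + 34*p = 34*p + 60*c)
(-8250 + (17607 - 1*9193))*(-24160 + X(23*2, -60)) = (-8250 + (17607 - 1*9193))*(-24160 + (34*(-60) + 60*(23*2))) = (-8250 + (17607 - 9193))*(-24160 + (-2040 + 60*46)) = (-8250 + 8414)*(-24160 + (-2040 + 2760)) = 164*(-24160 + 720) = 164*(-23440) = -3844160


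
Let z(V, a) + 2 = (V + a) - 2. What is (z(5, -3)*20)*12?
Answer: -480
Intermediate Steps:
z(V, a) = -4 + V + a (z(V, a) = -2 + ((V + a) - 2) = -2 + (-2 + V + a) = -4 + V + a)
(z(5, -3)*20)*12 = ((-4 + 5 - 3)*20)*12 = -2*20*12 = -40*12 = -480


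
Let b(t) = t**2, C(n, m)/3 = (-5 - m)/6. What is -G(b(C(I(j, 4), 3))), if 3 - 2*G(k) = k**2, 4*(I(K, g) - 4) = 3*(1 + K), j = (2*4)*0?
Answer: 253/2 ≈ 126.50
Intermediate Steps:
j = 0 (j = 8*0 = 0)
I(K, g) = 19/4 + 3*K/4 (I(K, g) = 4 + (3*(1 + K))/4 = 4 + (3 + 3*K)/4 = 4 + (3/4 + 3*K/4) = 19/4 + 3*K/4)
C(n, m) = -5/2 - m/2 (C(n, m) = 3*((-5 - m)/6) = 3*((-5 - m)*(1/6)) = 3*(-5/6 - m/6) = -5/2 - m/2)
G(k) = 3/2 - k**2/2
-G(b(C(I(j, 4), 3))) = -(3/2 - (-5/2 - 1/2*3)**4/2) = -(3/2 - (-5/2 - 3/2)**4/2) = -(3/2 - ((-4)**2)**2/2) = -(3/2 - 1/2*16**2) = -(3/2 - 1/2*256) = -(3/2 - 128) = -1*(-253/2) = 253/2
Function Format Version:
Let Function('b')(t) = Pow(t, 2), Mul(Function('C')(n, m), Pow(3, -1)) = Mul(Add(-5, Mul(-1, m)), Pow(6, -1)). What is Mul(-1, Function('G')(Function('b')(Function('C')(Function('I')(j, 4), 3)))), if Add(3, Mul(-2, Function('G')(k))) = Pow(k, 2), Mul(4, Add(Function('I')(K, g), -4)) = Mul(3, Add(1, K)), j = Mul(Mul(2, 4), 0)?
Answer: Rational(253, 2) ≈ 126.50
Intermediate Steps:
j = 0 (j = Mul(8, 0) = 0)
Function('I')(K, g) = Add(Rational(19, 4), Mul(Rational(3, 4), K)) (Function('I')(K, g) = Add(4, Mul(Rational(1, 4), Mul(3, Add(1, K)))) = Add(4, Mul(Rational(1, 4), Add(3, Mul(3, K)))) = Add(4, Add(Rational(3, 4), Mul(Rational(3, 4), K))) = Add(Rational(19, 4), Mul(Rational(3, 4), K)))
Function('C')(n, m) = Add(Rational(-5, 2), Mul(Rational(-1, 2), m)) (Function('C')(n, m) = Mul(3, Mul(Add(-5, Mul(-1, m)), Pow(6, -1))) = Mul(3, Mul(Add(-5, Mul(-1, m)), Rational(1, 6))) = Mul(3, Add(Rational(-5, 6), Mul(Rational(-1, 6), m))) = Add(Rational(-5, 2), Mul(Rational(-1, 2), m)))
Function('G')(k) = Add(Rational(3, 2), Mul(Rational(-1, 2), Pow(k, 2)))
Mul(-1, Function('G')(Function('b')(Function('C')(Function('I')(j, 4), 3)))) = Mul(-1, Add(Rational(3, 2), Mul(Rational(-1, 2), Pow(Pow(Add(Rational(-5, 2), Mul(Rational(-1, 2), 3)), 2), 2)))) = Mul(-1, Add(Rational(3, 2), Mul(Rational(-1, 2), Pow(Pow(Add(Rational(-5, 2), Rational(-3, 2)), 2), 2)))) = Mul(-1, Add(Rational(3, 2), Mul(Rational(-1, 2), Pow(Pow(-4, 2), 2)))) = Mul(-1, Add(Rational(3, 2), Mul(Rational(-1, 2), Pow(16, 2)))) = Mul(-1, Add(Rational(3, 2), Mul(Rational(-1, 2), 256))) = Mul(-1, Add(Rational(3, 2), -128)) = Mul(-1, Rational(-253, 2)) = Rational(253, 2)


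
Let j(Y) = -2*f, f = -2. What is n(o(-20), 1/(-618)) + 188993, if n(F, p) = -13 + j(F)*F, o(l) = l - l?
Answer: 188980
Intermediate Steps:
o(l) = 0
j(Y) = 4 (j(Y) = -2*(-2) = 4)
n(F, p) = -13 + 4*F
n(o(-20), 1/(-618)) + 188993 = (-13 + 4*0) + 188993 = (-13 + 0) + 188993 = -13 + 188993 = 188980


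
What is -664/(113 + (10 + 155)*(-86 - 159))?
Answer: 83/5039 ≈ 0.016472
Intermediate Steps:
-664/(113 + (10 + 155)*(-86 - 159)) = -664/(113 + 165*(-245)) = -664/(113 - 40425) = -664/(-40312) = -664*(-1/40312) = 83/5039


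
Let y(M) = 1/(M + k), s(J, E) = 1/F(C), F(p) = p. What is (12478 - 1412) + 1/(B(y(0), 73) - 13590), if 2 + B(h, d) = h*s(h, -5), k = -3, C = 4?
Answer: 1804919918/163105 ≈ 11066.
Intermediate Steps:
s(J, E) = 1/4
y(M) = 1/(-3 + M) (y(M) = 1/(M - 3) = 1/(-3 + M))
B(h, d) = -2 + h/4 (B(h, d) = -2 + h*(1/4) = -2 + h/4)
(12478 - 1412) + 1/(B(y(0), 73) - 13590) = (12478 - 1412) + 1/((-2 + 1/(4*(-3 + 0))) - 13590) = 11066 + 1/((-2 + (1/4)/(-3)) - 13590) = 11066 + 1/((-2 + (1/4)*(-1/3)) - 13590) = 11066 + 1/((-2 - 1/12) - 13590) = 11066 + 1/(-25/12 - 13590) = 11066 + 1/(-163105/12) = 11066 - 12/163105 = 1804919918/163105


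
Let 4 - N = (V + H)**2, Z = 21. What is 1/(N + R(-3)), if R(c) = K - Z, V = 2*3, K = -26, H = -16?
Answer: -1/143 ≈ -0.0069930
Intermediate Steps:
V = 6
R(c) = -47 (R(c) = -26 - 1*21 = -26 - 21 = -47)
N = -96 (N = 4 - (6 - 16)**2 = 4 - 1*(-10)**2 = 4 - 1*100 = 4 - 100 = -96)
1/(N + R(-3)) = 1/(-96 - 47) = 1/(-143) = -1/143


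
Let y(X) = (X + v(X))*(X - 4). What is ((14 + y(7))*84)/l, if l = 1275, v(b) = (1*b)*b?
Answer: 5096/425 ≈ 11.991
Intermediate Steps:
v(b) = b² (v(b) = b*b = b²)
y(X) = (-4 + X)*(X + X²) (y(X) = (X + X²)*(X - 4) = (X + X²)*(-4 + X) = (-4 + X)*(X + X²))
((14 + y(7))*84)/l = ((14 + 7*(-4 + 7² - 3*7))*84)/1275 = ((14 + 7*(-4 + 49 - 21))*84)*(1/1275) = ((14 + 7*24)*84)*(1/1275) = ((14 + 168)*84)*(1/1275) = (182*84)*(1/1275) = 15288*(1/1275) = 5096/425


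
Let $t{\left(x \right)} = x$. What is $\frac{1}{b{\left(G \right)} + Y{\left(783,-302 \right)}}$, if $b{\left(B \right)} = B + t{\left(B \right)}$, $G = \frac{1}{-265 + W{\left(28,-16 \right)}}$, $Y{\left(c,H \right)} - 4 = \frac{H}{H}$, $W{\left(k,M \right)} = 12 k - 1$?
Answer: $\frac{35}{176} \approx 0.19886$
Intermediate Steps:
$W{\left(k,M \right)} = -1 + 12 k$
$Y{\left(c,H \right)} = 5$ ($Y{\left(c,H \right)} = 4 + \frac{H}{H} = 4 + 1 = 5$)
$G = \frac{1}{70}$ ($G = \frac{1}{-265 + \left(-1 + 12 \cdot 28\right)} = \frac{1}{-265 + \left(-1 + 336\right)} = \frac{1}{-265 + 335} = \frac{1}{70} \approx 0.014286$)
$b{\left(B \right)} = 2 B$ ($b{\left(B \right)} = B + B = 2 B$)
$\frac{1}{b{\left(G \right)} + Y{\left(783,-302 \right)}} = \frac{1}{2 \cdot \frac{1}{70} + 5} = \frac{1}{\frac{1}{35} + 5} = \frac{1}{\frac{176}{35}} = \frac{35}{176}$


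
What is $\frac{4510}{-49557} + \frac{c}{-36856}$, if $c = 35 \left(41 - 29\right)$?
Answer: $- \frac{46758625}{456618198} \approx -0.1024$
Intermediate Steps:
$c = 420$ ($c = 35 \cdot 12 = 420$)
$\frac{4510}{-49557} + \frac{c}{-36856} = \frac{4510}{-49557} + \frac{420}{-36856} = 4510 \left(- \frac{1}{49557}\right) + 420 \left(- \frac{1}{36856}\right) = - \frac{4510}{49557} - \frac{105}{9214} = - \frac{46758625}{456618198}$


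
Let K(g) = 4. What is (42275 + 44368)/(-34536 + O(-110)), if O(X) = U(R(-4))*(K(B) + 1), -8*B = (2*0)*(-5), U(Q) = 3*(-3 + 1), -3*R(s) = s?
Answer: -28881/11522 ≈ -2.5066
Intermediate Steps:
R(s) = -s/3
U(Q) = -6 (U(Q) = 3*(-2) = -6)
B = 0 (B = -2*0*(-5)/8 = -0*(-5) = -1/8*0 = 0)
O(X) = -30 (O(X) = -6*(4 + 1) = -6*5 = -30)
(42275 + 44368)/(-34536 + O(-110)) = (42275 + 44368)/(-34536 - 30) = 86643/(-34566) = 86643*(-1/34566) = -28881/11522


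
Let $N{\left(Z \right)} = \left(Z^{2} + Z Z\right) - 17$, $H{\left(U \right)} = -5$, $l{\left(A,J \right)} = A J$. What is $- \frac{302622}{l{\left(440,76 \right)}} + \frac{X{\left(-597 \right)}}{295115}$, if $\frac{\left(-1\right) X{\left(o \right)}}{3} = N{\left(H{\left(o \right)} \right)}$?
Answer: $- \frac{8931160209}{986864560} \approx -9.05$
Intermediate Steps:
$N{\left(Z \right)} = -17 + 2 Z^{2}$ ($N{\left(Z \right)} = \left(Z^{2} + Z^{2}\right) - 17 = 2 Z^{2} - 17 = -17 + 2 Z^{2}$)
$X{\left(o \right)} = -99$ ($X{\left(o \right)} = - 3 \left(-17 + 2 \left(-5\right)^{2}\right) = - 3 \left(-17 + 2 \cdot 25\right) = - 3 \left(-17 + 50\right) = \left(-3\right) 33 = -99$)
$- \frac{302622}{l{\left(440,76 \right)}} + \frac{X{\left(-597 \right)}}{295115} = - \frac{302622}{440 \cdot 76} - \frac{99}{295115} = - \frac{302622}{33440} - \frac{99}{295115} = \left(-302622\right) \frac{1}{33440} - \frac{99}{295115} = - \frac{151311}{16720} - \frac{99}{295115} = - \frac{8931160209}{986864560}$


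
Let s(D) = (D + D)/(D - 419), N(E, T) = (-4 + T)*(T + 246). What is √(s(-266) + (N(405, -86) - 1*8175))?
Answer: I*√10592389955/685 ≈ 150.25*I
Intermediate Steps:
N(E, T) = (-4 + T)*(246 + T)
s(D) = 2*D/(-419 + D) (s(D) = (2*D)/(-419 + D) = 2*D/(-419 + D))
√(s(-266) + (N(405, -86) - 1*8175)) = √(2*(-266)/(-419 - 266) + ((-984 + (-86)² + 242*(-86)) - 1*8175)) = √(2*(-266)/(-685) + ((-984 + 7396 - 20812) - 8175)) = √(2*(-266)*(-1/685) + (-14400 - 8175)) = √(532/685 - 22575) = √(-15463343/685) = I*√10592389955/685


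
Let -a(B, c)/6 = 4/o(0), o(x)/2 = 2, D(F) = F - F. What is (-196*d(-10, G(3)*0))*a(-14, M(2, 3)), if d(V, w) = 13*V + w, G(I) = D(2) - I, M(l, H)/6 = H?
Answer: -152880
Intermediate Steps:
D(F) = 0
M(l, H) = 6*H
o(x) = 4 (o(x) = 2*2 = 4)
G(I) = -I (G(I) = 0 - I = -I)
a(B, c) = -6 (a(B, c) = -24/4 = -6*1 = -6)
d(V, w) = w + 13*V
(-196*d(-10, G(3)*0))*a(-14, M(2, 3)) = -196*(-1*3*0 + 13*(-10))*(-6) = -196*(-3*0 - 130)*(-6) = -196*(0 - 130)*(-6) = -196*(-130)*(-6) = 25480*(-6) = -152880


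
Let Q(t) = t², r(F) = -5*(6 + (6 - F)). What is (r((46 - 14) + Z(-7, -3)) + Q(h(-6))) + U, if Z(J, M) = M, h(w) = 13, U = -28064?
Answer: -27810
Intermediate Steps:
r(F) = -60 + 5*F (r(F) = -5*(12 - F) = -60 + 5*F)
(r((46 - 14) + Z(-7, -3)) + Q(h(-6))) + U = ((-60 + 5*((46 - 14) - 3)) + 13²) - 28064 = ((-60 + 5*(32 - 3)) + 169) - 28064 = ((-60 + 5*29) + 169) - 28064 = ((-60 + 145) + 169) - 28064 = (85 + 169) - 28064 = 254 - 28064 = -27810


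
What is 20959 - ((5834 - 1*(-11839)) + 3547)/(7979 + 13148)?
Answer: 442779573/21127 ≈ 20958.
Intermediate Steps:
20959 - ((5834 - 1*(-11839)) + 3547)/(7979 + 13148) = 20959 - ((5834 + 11839) + 3547)/21127 = 20959 - (17673 + 3547)/21127 = 20959 - 21220/21127 = 442779573/21127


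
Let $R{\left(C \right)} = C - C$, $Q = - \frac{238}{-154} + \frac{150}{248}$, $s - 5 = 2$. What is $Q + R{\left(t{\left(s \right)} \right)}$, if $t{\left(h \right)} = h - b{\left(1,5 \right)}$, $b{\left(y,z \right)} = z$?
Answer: $\frac{2933}{1364} \approx 2.1503$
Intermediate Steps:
$s = 7$ ($s = 5 + 2 = 7$)
$Q = \frac{2933}{1364}$ ($Q = \left(-238\right) \left(- \frac{1}{154}\right) + 150 \cdot \frac{1}{248} = \frac{17}{11} + \frac{75}{124} = \frac{2933}{1364} \approx 2.1503$)
$t{\left(h \right)} = -5 + h$ ($t{\left(h \right)} = h - 5 = -5 + h$)
$R{\left(C \right)} = 0$
$Q + R{\left(t{\left(s \right)} \right)} = \frac{2933}{1364} + 0 = \frac{2933}{1364}$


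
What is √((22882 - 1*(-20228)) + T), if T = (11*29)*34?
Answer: 2*√13489 ≈ 232.28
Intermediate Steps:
T = 10846 (T = 319*34 = 10846)
√((22882 - 1*(-20228)) + T) = √((22882 - 1*(-20228)) + 10846) = √((22882 + 20228) + 10846) = √(43110 + 10846) = √53956 = 2*√13489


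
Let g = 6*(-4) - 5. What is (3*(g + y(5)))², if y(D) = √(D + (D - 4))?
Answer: 7623 - 522*√6 ≈ 6344.4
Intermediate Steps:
g = -29 (g = -24 - 5 = -29)
y(D) = √(-4 + 2*D) (y(D) = √(D + (-4 + D)) = √(-4 + 2*D))
(3*(g + y(5)))² = (3*(-29 + √(-4 + 2*5)))² = (3*(-29 + √(-4 + 10)))² = (3*(-29 + √6))² = (-87 + 3*√6)²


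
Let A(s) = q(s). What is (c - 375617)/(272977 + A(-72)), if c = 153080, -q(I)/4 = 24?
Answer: -31791/38983 ≈ -0.81551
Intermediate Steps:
q(I) = -96 (q(I) = -4*24 = -96)
A(s) = -96
(c - 375617)/(272977 + A(-72)) = (153080 - 375617)/(272977 - 96) = -222537/272881 = -222537*1/272881 = -31791/38983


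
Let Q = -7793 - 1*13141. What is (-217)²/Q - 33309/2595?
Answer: -273162187/18107910 ≈ -15.085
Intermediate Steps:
Q = -20934 (Q = -7793 - 13141 = -20934)
(-217)²/Q - 33309/2595 = (-217)²/(-20934) - 33309/2595 = 47089*(-1/20934) - 33309*1/2595 = -47089/20934 - 11103/865 = -273162187/18107910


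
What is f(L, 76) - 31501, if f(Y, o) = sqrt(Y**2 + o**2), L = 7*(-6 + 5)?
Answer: -31501 + 5*sqrt(233) ≈ -31425.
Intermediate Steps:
L = -7 (L = 7*(-1) = -7)
f(L, 76) - 31501 = sqrt((-7)**2 + 76**2) - 31501 = sqrt(49 + 5776) - 31501 = sqrt(5825) - 31501 = 5*sqrt(233) - 31501 = -31501 + 5*sqrt(233)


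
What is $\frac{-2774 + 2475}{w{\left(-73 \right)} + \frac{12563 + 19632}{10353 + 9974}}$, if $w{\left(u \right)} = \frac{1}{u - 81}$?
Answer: $- \frac{935977042}{4937703} \approx -189.56$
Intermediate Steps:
$w{\left(u \right)} = \frac{1}{-81 + u}$
$\frac{-2774 + 2475}{w{\left(-73 \right)} + \frac{12563 + 19632}{10353 + 9974}} = \frac{-2774 + 2475}{\frac{1}{-81 - 73} + \frac{12563 + 19632}{10353 + 9974}} = - \frac{299}{\frac{1}{-154} + \frac{32195}{20327}} = - \frac{299}{- \frac{1}{154} + 32195 \cdot \frac{1}{20327}} = - \frac{299}{- \frac{1}{154} + \frac{32195}{20327}} = - \frac{299}{\frac{4937703}{3130358}} = \left(-299\right) \frac{3130358}{4937703} = - \frac{935977042}{4937703}$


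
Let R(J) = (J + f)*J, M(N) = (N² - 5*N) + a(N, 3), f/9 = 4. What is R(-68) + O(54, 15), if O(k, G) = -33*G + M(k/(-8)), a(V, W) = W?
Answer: 28213/16 ≈ 1763.3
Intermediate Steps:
f = 36 (f = 9*4 = 36)
M(N) = 3 + N² - 5*N (M(N) = (N² - 5*N) + 3 = 3 + N² - 5*N)
O(k, G) = 3 - 33*G + k²/64 + 5*k/8 (O(k, G) = -33*G + (3 + (k/(-8))² - 5*k/(-8)) = -33*G + (3 + (k*(-⅛))² - 5*k*(-1)/8) = -33*G + (3 + (-k/8)² - (-5)*k/8) = -33*G + (3 + k²/64 + 5*k/8) = 3 - 33*G + k²/64 + 5*k/8)
R(J) = J*(36 + J) (R(J) = (J + 36)*J = (36 + J)*J = J*(36 + J))
R(-68) + O(54, 15) = -68*(36 - 68) + (3 - 33*15 + (1/64)*54² + (5/8)*54) = -68*(-32) + (3 - 495 + (1/64)*2916 + 135/4) = 2176 + (3 - 495 + 729/16 + 135/4) = 2176 - 6603/16 = 28213/16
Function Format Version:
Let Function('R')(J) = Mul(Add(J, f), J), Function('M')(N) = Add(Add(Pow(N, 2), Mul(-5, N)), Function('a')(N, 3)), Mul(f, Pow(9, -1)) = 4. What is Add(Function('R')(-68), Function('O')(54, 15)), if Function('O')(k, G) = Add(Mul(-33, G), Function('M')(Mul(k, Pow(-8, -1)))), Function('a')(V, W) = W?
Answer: Rational(28213, 16) ≈ 1763.3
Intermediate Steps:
f = 36 (f = Mul(9, 4) = 36)
Function('M')(N) = Add(3, Pow(N, 2), Mul(-5, N)) (Function('M')(N) = Add(Add(Pow(N, 2), Mul(-5, N)), 3) = Add(3, Pow(N, 2), Mul(-5, N)))
Function('O')(k, G) = Add(3, Mul(-33, G), Mul(Rational(1, 64), Pow(k, 2)), Mul(Rational(5, 8), k)) (Function('O')(k, G) = Add(Mul(-33, G), Add(3, Pow(Mul(k, Pow(-8, -1)), 2), Mul(-5, Mul(k, Pow(-8, -1))))) = Add(Mul(-33, G), Add(3, Pow(Mul(k, Rational(-1, 8)), 2), Mul(-5, Mul(k, Rational(-1, 8))))) = Add(Mul(-33, G), Add(3, Pow(Mul(Rational(-1, 8), k), 2), Mul(-5, Mul(Rational(-1, 8), k)))) = Add(Mul(-33, G), Add(3, Mul(Rational(1, 64), Pow(k, 2)), Mul(Rational(5, 8), k))) = Add(3, Mul(-33, G), Mul(Rational(1, 64), Pow(k, 2)), Mul(Rational(5, 8), k)))
Function('R')(J) = Mul(J, Add(36, J)) (Function('R')(J) = Mul(Add(J, 36), J) = Mul(Add(36, J), J) = Mul(J, Add(36, J)))
Add(Function('R')(-68), Function('O')(54, 15)) = Add(Mul(-68, Add(36, -68)), Add(3, Mul(-33, 15), Mul(Rational(1, 64), Pow(54, 2)), Mul(Rational(5, 8), 54))) = Add(Mul(-68, -32), Add(3, -495, Mul(Rational(1, 64), 2916), Rational(135, 4))) = Add(2176, Add(3, -495, Rational(729, 16), Rational(135, 4))) = Add(2176, Rational(-6603, 16)) = Rational(28213, 16)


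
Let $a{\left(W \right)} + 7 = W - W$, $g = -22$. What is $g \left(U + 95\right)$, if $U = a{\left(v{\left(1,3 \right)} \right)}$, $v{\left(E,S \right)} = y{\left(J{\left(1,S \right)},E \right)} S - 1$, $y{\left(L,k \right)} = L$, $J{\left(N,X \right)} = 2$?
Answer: $-1936$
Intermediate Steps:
$v{\left(E,S \right)} = -1 + 2 S$ ($v{\left(E,S \right)} = 2 S - 1 = -1 + 2 S$)
$a{\left(W \right)} = -7$ ($a{\left(W \right)} = -7 + \left(W - W\right) = -7 + 0 = -7$)
$U = -7$
$g \left(U + 95\right) = - 22 \left(-7 + 95\right) = \left(-22\right) 88 = -1936$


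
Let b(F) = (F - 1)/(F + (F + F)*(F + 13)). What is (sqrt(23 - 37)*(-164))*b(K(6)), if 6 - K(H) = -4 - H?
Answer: -615*I*sqrt(14)/236 ≈ -9.7505*I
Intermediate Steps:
K(H) = 10 + H (K(H) = 6 - (-4 - H) = 6 + (4 + H) = 10 + H)
b(F) = (-1 + F)/(F + 2*F*(13 + F)) (b(F) = (-1 + F)/(F + (2*F)*(13 + F)) = (-1 + F)/(F + 2*F*(13 + F)))
(sqrt(23 - 37)*(-164))*b(K(6)) = (sqrt(23 - 37)*(-164))*((-1 + (10 + 6))/((10 + 6)*(27 + 2*(10 + 6)))) = (sqrt(-14)*(-164))*((-1 + 16)/(16*(27 + 2*16))) = ((I*sqrt(14))*(-164))*((1/16)*15/(27 + 32)) = (-164*I*sqrt(14))*((1/16)*15/59) = (-164*I*sqrt(14))*((1/16)*(1/59)*15) = -164*I*sqrt(14)*(15/944) = -615*I*sqrt(14)/236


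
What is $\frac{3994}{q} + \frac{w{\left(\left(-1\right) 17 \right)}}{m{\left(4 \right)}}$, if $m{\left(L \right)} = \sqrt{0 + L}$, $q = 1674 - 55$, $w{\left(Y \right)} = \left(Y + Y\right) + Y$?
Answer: $- \frac{74581}{3238} \approx -23.033$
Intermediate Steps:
$w{\left(Y \right)} = 3 Y$ ($w{\left(Y \right)} = 2 Y + Y = 3 Y$)
$q = 1619$
$m{\left(L \right)} = \sqrt{L}$
$\frac{3994}{q} + \frac{w{\left(\left(-1\right) 17 \right)}}{m{\left(4 \right)}} = \frac{3994}{1619} + \frac{3 \left(\left(-1\right) 17\right)}{\sqrt{4}} = 3994 \cdot \frac{1}{1619} + \frac{3 \left(-17\right)}{2} = \frac{3994}{1619} - \frac{51}{2} = - \frac{74581}{3238}$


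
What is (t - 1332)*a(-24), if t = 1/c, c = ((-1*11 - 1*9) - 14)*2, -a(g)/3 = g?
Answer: -1630386/17 ≈ -95905.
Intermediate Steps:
a(g) = -3*g
c = -68 (c = ((-11 - 9) - 14)*2 = (-20 - 14)*2 = -34*2 = -68)
t = -1/68 (t = 1/(-68) = -1/68 ≈ -0.014706)
(t - 1332)*a(-24) = (-1/68 - 1332)*(-3*(-24)) = -90577/68*72 = -1630386/17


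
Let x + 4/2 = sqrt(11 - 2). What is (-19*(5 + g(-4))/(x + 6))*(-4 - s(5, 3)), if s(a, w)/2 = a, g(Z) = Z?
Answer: 38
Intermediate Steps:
s(a, w) = 2*a
x = 1 (x = -2 + sqrt(11 - 2) = -2 + sqrt(9) = -2 + 3 = 1)
(-19*(5 + g(-4))/(x + 6))*(-4 - s(5, 3)) = (-19*(5 - 4)/(1 + 6))*(-4 - 2*5) = (-19/7)*(-4 - 1*10) = (-19/7)*(-4 - 10) = -19*1/7*(-14) = -19/7*(-14) = 38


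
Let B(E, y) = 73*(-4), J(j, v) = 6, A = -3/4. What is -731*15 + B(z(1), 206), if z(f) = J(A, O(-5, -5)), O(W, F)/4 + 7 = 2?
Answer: -11257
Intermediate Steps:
A = -3/4 (A = -3*1/4 = -3/4 ≈ -0.75000)
O(W, F) = -20 (O(W, F) = -28 + 4*2 = -28 + 8 = -20)
z(f) = 6
B(E, y) = -292
-731*15 + B(z(1), 206) = -731*15 - 292 = -10965 - 292 = -11257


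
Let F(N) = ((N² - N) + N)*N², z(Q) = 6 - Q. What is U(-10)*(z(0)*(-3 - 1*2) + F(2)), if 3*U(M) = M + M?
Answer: 280/3 ≈ 93.333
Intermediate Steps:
F(N) = N⁴ (F(N) = N²*N² = N⁴)
U(M) = 2*M/3 (U(M) = (M + M)/3 = (2*M)/3 = 2*M/3)
U(-10)*(z(0)*(-3 - 1*2) + F(2)) = ((⅔)*(-10))*((6 - 1*0)*(-3 - 1*2) + 2⁴) = -20*((6 + 0)*(-3 - 2) + 16)/3 = -20*(6*(-5) + 16)/3 = -20*(-30 + 16)/3 = -20/3*(-14) = 280/3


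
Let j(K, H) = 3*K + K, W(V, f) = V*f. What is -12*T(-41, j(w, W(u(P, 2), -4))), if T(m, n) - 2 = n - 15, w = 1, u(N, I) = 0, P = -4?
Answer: 108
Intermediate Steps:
j(K, H) = 4*K
T(m, n) = -13 + n (T(m, n) = 2 + (n - 15) = 2 + (-15 + n) = -13 + n)
-12*T(-41, j(w, W(u(P, 2), -4))) = -12*(-13 + 4*1) = -12*(-13 + 4) = -12*(-9) = 108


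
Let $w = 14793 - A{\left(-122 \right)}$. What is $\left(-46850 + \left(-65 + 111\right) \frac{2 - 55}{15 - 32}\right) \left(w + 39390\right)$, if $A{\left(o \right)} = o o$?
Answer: $- \frac{31203877588}{17} \approx -1.8355 \cdot 10^{9}$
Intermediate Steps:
$A{\left(o \right)} = o^{2}$
$w = -91$ ($w = 14793 - \left(-122\right)^{2} = 14793 - 14884 = -91$)
$\left(-46850 + \left(-65 + 111\right) \frac{2 - 55}{15 - 32}\right) \left(w + 39390\right) = \left(-46850 + \left(-65 + 111\right) \frac{2 - 55}{15 - 32}\right) \left(-91 + 39390\right) = \left(-46850 + 46 \left(- \frac{53}{-17}\right)\right) 39299 = \left(-46850 + 46 \left(\left(-53\right) \left(- \frac{1}{17}\right)\right)\right) 39299 = \left(-46850 + 46 \cdot \frac{53}{17}\right) 39299 = \left(-46850 + \frac{2438}{17}\right) 39299 = \left(- \frac{794012}{17}\right) 39299 = - \frac{31203877588}{17}$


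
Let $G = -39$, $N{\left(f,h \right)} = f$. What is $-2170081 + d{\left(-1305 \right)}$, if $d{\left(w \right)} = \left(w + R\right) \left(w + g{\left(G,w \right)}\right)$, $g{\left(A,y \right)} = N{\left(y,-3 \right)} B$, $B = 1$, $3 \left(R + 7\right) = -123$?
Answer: $1361249$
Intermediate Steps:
$R = -48$ ($R = -7 + \frac{1}{3} \left(-123\right) = -7 - 41 = -48$)
$g{\left(A,y \right)} = y$ ($g{\left(A,y \right)} = y 1 = y$)
$d{\left(w \right)} = 2 w \left(-48 + w\right)$ ($d{\left(w \right)} = \left(w - 48\right) \left(w + w\right) = \left(-48 + w\right) 2 w = 2 w \left(-48 + w\right)$)
$-2170081 + d{\left(-1305 \right)} = -2170081 + 2 \left(-1305\right) \left(-48 - 1305\right) = -2170081 + 2 \left(-1305\right) \left(-1353\right) = -2170081 + 3531330 = 1361249$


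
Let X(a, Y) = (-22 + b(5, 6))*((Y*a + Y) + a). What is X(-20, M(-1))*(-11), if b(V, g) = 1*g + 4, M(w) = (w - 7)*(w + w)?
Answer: -42768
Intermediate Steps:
M(w) = 2*w*(-7 + w) (M(w) = (-7 + w)*(2*w) = 2*w*(-7 + w))
b(V, g) = 4 + g (b(V, g) = g + 4 = 4 + g)
X(a, Y) = -12*Y - 12*a - 12*Y*a (X(a, Y) = (-22 + (4 + 6))*((Y*a + Y) + a) = (-22 + 10)*((Y + Y*a) + a) = -12*(Y + a + Y*a) = -12*Y - 12*a - 12*Y*a)
X(-20, M(-1))*(-11) = (-24*(-1)*(-7 - 1) - 12*(-20) - 12*2*(-1)*(-7 - 1)*(-20))*(-11) = (-24*(-1)*(-8) + 240 - 12*2*(-1)*(-8)*(-20))*(-11) = (-12*16 + 240 - 12*16*(-20))*(-11) = (-192 + 240 + 3840)*(-11) = 3888*(-11) = -42768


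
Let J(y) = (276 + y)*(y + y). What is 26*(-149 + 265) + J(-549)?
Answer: 302770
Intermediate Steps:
J(y) = 2*y*(276 + y) (J(y) = (276 + y)*(2*y) = 2*y*(276 + y))
26*(-149 + 265) + J(-549) = 26*(-149 + 265) + 2*(-549)*(276 - 549) = 26*116 + 2*(-549)*(-273) = 3016 + 299754 = 302770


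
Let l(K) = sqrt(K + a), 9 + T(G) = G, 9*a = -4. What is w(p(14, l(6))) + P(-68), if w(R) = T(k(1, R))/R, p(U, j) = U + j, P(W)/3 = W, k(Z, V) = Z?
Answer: -175332/857 + 60*sqrt(2)/857 ≈ -204.49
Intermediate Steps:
a = -4/9 (a = (1/9)*(-4) = -4/9 ≈ -0.44444)
T(G) = -9 + G
P(W) = 3*W
l(K) = sqrt(-4/9 + K) (l(K) = sqrt(K - 4/9) = sqrt(-4/9 + K))
w(R) = -8/R (w(R) = (-9 + 1)/R = -8/R)
w(p(14, l(6))) + P(-68) = -8/(14 + sqrt(-4 + 9*6)/3) + 3*(-68) = -8/(14 + sqrt(-4 + 54)/3) - 204 = -8/(14 + sqrt(50)/3) - 204 = -8/(14 + (5*sqrt(2))/3) - 204 = -8/(14 + 5*sqrt(2)/3) - 204 = -204 - 8/(14 + 5*sqrt(2)/3)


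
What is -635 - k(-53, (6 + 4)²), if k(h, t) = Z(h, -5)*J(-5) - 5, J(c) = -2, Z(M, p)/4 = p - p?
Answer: -630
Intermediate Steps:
Z(M, p) = 0 (Z(M, p) = 4*(p - p) = 4*0 = 0)
k(h, t) = -5 (k(h, t) = 0*(-2) - 5 = 0 - 5 = -5)
-635 - k(-53, (6 + 4)²) = -635 - 1*(-5) = -635 + 5 = -630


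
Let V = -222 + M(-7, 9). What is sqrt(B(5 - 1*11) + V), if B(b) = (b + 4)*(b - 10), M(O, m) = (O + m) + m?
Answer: I*sqrt(179) ≈ 13.379*I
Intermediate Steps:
M(O, m) = O + 2*m
B(b) = (-10 + b)*(4 + b) (B(b) = (4 + b)*(-10 + b) = (-10 + b)*(4 + b))
V = -211 (V = -222 + (-7 + 2*9) = -222 + (-7 + 18) = -222 + 11 = -211)
sqrt(B(5 - 1*11) + V) = sqrt((-40 + (5 - 1*11)**2 - 6*(5 - 1*11)) - 211) = sqrt((-40 + (5 - 11)**2 - 6*(5 - 11)) - 211) = sqrt((-40 + (-6)**2 - 6*(-6)) - 211) = sqrt((-40 + 36 + 36) - 211) = sqrt(32 - 211) = sqrt(-179) = I*sqrt(179)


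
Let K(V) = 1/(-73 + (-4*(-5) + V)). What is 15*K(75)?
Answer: 15/22 ≈ 0.68182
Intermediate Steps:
K(V) = 1/(-53 + V) (K(V) = 1/(-73 + (20 + V)) = 1/(-53 + V))
15*K(75) = 15/(-53 + 75) = 15/22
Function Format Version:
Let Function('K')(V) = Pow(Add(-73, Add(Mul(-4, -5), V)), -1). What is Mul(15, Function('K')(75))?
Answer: Rational(15, 22) ≈ 0.68182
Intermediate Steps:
Function('K')(V) = Pow(Add(-53, V), -1) (Function('K')(V) = Pow(Add(-73, Add(20, V)), -1) = Pow(Add(-53, V), -1))
Mul(15, Function('K')(75)) = Mul(15, Pow(Add(-53, 75), -1)) = Mul(15, Pow(22, -1)) = Mul(15, Rational(1, 22)) = Rational(15, 22)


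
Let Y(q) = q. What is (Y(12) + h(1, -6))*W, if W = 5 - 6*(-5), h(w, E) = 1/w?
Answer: 455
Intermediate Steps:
W = 35 (W = 5 + 30 = 35)
(Y(12) + h(1, -6))*W = (12 + 1/1)*35 = (12 + 1)*35 = 13*35 = 455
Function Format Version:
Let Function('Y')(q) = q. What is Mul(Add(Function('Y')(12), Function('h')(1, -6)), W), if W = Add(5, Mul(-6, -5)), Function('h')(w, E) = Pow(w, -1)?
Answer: 455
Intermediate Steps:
W = 35 (W = Add(5, 30) = 35)
Mul(Add(Function('Y')(12), Function('h')(1, -6)), W) = Mul(Add(12, Pow(1, -1)), 35) = Mul(Add(12, 1), 35) = Mul(13, 35) = 455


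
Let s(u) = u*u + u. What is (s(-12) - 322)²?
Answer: 36100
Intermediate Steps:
s(u) = u + u² (s(u) = u² + u = u + u²)
(s(-12) - 322)² = (-12*(1 - 12) - 322)² = (-12*(-11) - 322)² = (132 - 322)² = (-190)² = 36100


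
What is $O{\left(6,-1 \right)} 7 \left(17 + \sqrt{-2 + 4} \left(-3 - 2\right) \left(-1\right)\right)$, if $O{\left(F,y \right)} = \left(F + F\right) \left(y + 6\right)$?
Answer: $7140 + 2100 \sqrt{2} \approx 10110.0$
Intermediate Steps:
$O{\left(F,y \right)} = 2 F \left(6 + y\right)$
$O{\left(6,-1 \right)} 7 \left(17 + \sqrt{-2 + 4} \left(-3 - 2\right) \left(-1\right)\right) = 2 \cdot 6 \left(6 - 1\right) 7 \left(17 + \sqrt{-2 + 4} \left(-3 - 2\right) \left(-1\right)\right) = 2 \cdot 6 \cdot 5 \cdot 7 \left(17 + \sqrt{2} \left(-5\right) \left(-1\right)\right) = 60 \cdot 7 \left(17 + - 5 \sqrt{2} \left(-1\right)\right) = 60 \cdot 7 \left(17 + 5 \sqrt{2}\right) = 60 \left(119 + 35 \sqrt{2}\right) = 7140 + 2100 \sqrt{2}$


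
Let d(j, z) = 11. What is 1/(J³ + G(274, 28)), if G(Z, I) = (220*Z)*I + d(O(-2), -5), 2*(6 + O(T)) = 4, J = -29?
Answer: 1/1663462 ≈ 6.0116e-7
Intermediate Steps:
O(T) = -4 (O(T) = -6 + (½)*4 = -6 + 2 = -4)
G(Z, I) = 11 + 220*I*Z (G(Z, I) = (220*Z)*I + 11 = 220*I*Z + 11 = 11 + 220*I*Z)
1/(J³ + G(274, 28)) = 1/((-29)³ + (11 + 220*28*274)) = 1/(-24389 + (11 + 1687840)) = 1/(-24389 + 1687851) = 1/1663462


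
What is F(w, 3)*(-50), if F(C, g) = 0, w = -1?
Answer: 0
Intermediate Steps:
F(w, 3)*(-50) = 0*(-50) = 0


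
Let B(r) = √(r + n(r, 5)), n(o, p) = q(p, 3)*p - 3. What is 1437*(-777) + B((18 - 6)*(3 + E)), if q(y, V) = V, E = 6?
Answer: -1116549 + 2*√30 ≈ -1.1165e+6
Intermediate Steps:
n(o, p) = -3 + 3*p (n(o, p) = 3*p - 3 = -3 + 3*p)
B(r) = √(12 + r) (B(r) = √(r + (-3 + 3*5)) = √(r + (-3 + 15)) = √(r + 12) = √(12 + r))
1437*(-777) + B((18 - 6)*(3 + E)) = 1437*(-777) + √(12 + (18 - 6)*(3 + 6)) = -1116549 + √(12 + 12*9) = -1116549 + √(12 + 108) = -1116549 + √120 = -1116549 + 2*√30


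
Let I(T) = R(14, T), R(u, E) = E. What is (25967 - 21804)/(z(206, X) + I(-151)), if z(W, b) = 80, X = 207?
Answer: -4163/71 ≈ -58.634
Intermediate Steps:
I(T) = T
(25967 - 21804)/(z(206, X) + I(-151)) = (25967 - 21804)/(80 - 151) = 4163/(-71) = 4163*(-1/71) = -4163/71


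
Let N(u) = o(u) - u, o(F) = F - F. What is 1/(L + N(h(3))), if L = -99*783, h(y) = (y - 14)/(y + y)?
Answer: -6/465091 ≈ -1.2901e-5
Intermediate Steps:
o(F) = 0
h(y) = (-14 + y)/(2*y) (h(y) = (-14 + y)/((2*y)) = (-14 + y)*(1/(2*y)) = (-14 + y)/(2*y))
L = -77517
N(u) = -u (N(u) = 0 - u = -u)
1/(L + N(h(3))) = 1/(-77517 - (-14 + 3)/(2*3)) = 1/(-77517 - (-11)/(2*3)) = 1/(-77517 - 1*(-11/6)) = 1/(-77517 + 11/6) = 1/(-465091/6) = -6/465091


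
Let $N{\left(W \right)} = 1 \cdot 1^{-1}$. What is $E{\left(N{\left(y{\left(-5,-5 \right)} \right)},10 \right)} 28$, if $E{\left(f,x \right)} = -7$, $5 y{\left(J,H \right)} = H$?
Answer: $-196$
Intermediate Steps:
$y{\left(J,H \right)} = \frac{H}{5}$
$N{\left(W \right)} = 1$ ($N{\left(W \right)} = 1 \cdot 1 = 1$)
$E{\left(N{\left(y{\left(-5,-5 \right)} \right)},10 \right)} 28 = \left(-7\right) 28 = -196$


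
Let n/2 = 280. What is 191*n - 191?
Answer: 106769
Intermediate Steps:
n = 560 (n = 2*280 = 560)
191*n - 191 = 191*560 - 191 = 106960 - 191 = 106769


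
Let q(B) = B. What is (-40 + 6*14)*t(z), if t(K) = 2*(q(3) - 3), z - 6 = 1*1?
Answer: 0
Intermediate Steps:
z = 7 (z = 6 + 1*1 = 6 + 1 = 7)
t(K) = 0 (t(K) = 2*(3 - 3) = 2*0 = 0)
(-40 + 6*14)*t(z) = (-40 + 6*14)*0 = (-40 + 84)*0 = 44*0 = 0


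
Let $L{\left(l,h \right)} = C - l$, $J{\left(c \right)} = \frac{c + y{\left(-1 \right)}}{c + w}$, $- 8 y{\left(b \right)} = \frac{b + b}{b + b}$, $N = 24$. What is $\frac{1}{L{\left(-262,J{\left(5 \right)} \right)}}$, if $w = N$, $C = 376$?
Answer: $\frac{1}{638} \approx 0.0015674$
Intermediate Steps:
$w = 24$
$y{\left(b \right)} = - \frac{1}{8}$ ($y{\left(b \right)} = - \frac{\left(b + b\right) \frac{1}{b + b}}{8} = - \frac{2 b \frac{1}{2 b}}{8} = \left(- \frac{1}{8}\right) 1 = - \frac{1}{8}$)
$J{\left(c \right)} = \frac{- \frac{1}{8} + c}{24 + c}$ ($J{\left(c \right)} = \frac{c - \frac{1}{8}}{c + 24} = \frac{- \frac{1}{8} + c}{24 + c}$)
$L{\left(l,h \right)} = 376 - l$
$\frac{1}{L{\left(-262,J{\left(5 \right)} \right)}} = \frac{1}{376 - -262} = \frac{1}{376 + 262} = \frac{1}{638}$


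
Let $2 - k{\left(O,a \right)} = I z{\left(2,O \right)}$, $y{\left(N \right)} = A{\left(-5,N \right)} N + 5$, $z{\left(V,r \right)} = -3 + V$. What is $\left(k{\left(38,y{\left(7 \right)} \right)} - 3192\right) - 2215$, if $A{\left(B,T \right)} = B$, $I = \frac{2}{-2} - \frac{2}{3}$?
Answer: $- \frac{16220}{3} \approx -5406.7$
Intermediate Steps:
$I = - \frac{5}{3}$ ($I = 2 \left(- \frac{1}{2}\right) - \frac{2}{3} = -1 - \frac{2}{3} = - \frac{5}{3} \approx -1.6667$)
$y{\left(N \right)} = 5 - 5 N$ ($y{\left(N \right)} = - 5 N + 5 = 5 - 5 N$)
$k{\left(O,a \right)} = \frac{1}{3}$ ($k{\left(O,a \right)} = 2 - - \frac{5 \left(-3 + 2\right)}{3} = 2 - \left(- \frac{5}{3}\right) \left(-1\right) = 2 - \frac{5}{3} = \frac{1}{3}$)
$\left(k{\left(38,y{\left(7 \right)} \right)} - 3192\right) - 2215 = \left(\frac{1}{3} - 3192\right) - 2215 = - \frac{9575}{3} - 2215 = - \frac{16220}{3}$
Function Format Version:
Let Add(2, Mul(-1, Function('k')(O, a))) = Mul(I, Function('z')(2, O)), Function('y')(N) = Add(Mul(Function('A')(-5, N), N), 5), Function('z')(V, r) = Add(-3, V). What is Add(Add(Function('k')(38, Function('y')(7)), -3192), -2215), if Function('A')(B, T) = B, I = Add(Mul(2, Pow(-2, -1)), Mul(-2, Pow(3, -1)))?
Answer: Rational(-16220, 3) ≈ -5406.7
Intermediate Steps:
I = Rational(-5, 3) (I = Add(Mul(2, Rational(-1, 2)), Mul(-2, Rational(1, 3))) = Add(-1, Rational(-2, 3)) = Rational(-5, 3) ≈ -1.6667)
Function('y')(N) = Add(5, Mul(-5, N)) (Function('y')(N) = Add(Mul(-5, N), 5) = Add(5, Mul(-5, N)))
Function('k')(O, a) = Rational(1, 3) (Function('k')(O, a) = Add(2, Mul(-1, Mul(Rational(-5, 3), Add(-3, 2)))) = Add(2, Mul(-1, Mul(Rational(-5, 3), -1))) = Add(2, Mul(-1, Rational(5, 3))) = Add(2, Rational(-5, 3)) = Rational(1, 3))
Add(Add(Function('k')(38, Function('y')(7)), -3192), -2215) = Add(Add(Rational(1, 3), -3192), -2215) = Add(Rational(-9575, 3), -2215) = Rational(-16220, 3)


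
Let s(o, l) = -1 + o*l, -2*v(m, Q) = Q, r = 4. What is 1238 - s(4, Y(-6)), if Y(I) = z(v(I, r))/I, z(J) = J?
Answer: 3713/3 ≈ 1237.7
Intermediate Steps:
v(m, Q) = -Q/2
Y(I) = -2/I (Y(I) = (-½*4)/I = -2/I)
s(o, l) = -1 + l*o
1238 - s(4, Y(-6)) = 1238 - (-1 - 2/(-6)*4) = 1238 - (-1 - 2*(-⅙)*4) = 1238 - (-1 + (⅓)*4) = 1238 - (-1 + 4/3) = 1238 - 1*⅓ = 1238 - ⅓ = 3713/3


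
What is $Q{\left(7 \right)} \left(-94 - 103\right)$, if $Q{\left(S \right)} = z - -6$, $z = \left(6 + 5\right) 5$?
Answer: $-12017$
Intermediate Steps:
$z = 55$ ($z = 11 \cdot 5 = 55$)
$Q{\left(S \right)} = 61$ ($Q{\left(S \right)} = 55 - -6 = 55 + 6 = 61$)
$Q{\left(7 \right)} \left(-94 - 103\right) = 61 \left(-94 - 103\right) = 61 \left(-197\right) = -12017$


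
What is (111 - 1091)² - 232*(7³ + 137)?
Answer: 849040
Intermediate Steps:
(111 - 1091)² - 232*(7³ + 137) = (-980)² - 232*(343 + 137) = 960400 - 232*480 = 960400 - 1*111360 = 960400 - 111360 = 849040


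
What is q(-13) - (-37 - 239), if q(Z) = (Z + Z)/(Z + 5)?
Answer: 1117/4 ≈ 279.25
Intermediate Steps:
q(Z) = 2*Z/(5 + Z) (q(Z) = (2*Z)/(5 + Z) = 2*Z/(5 + Z))
q(-13) - (-37 - 239) = 2*(-13)/(5 - 13) - (-37 - 239) = 2*(-13)/(-8) - 1*(-276) = 2*(-13)*(-1/8) + 276 = 13/4 + 276 = 1117/4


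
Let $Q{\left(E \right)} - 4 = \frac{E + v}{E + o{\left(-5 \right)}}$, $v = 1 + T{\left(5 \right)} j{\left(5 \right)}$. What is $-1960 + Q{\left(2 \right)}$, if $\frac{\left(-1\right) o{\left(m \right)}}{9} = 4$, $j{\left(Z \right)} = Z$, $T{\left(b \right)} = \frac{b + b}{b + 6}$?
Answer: $- \frac{731627}{374} \approx -1956.2$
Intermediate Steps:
$T{\left(b \right)} = \frac{2 b}{6 + b}$
$o{\left(m \right)} = -36$ ($o{\left(m \right)} = \left(-9\right) 4 = -36$)
$v = \frac{61}{11}$ ($v = 1 + 2 \cdot 5 \frac{1}{6 + 5} \cdot 5 = 1 + 2 \cdot 5 \cdot \frac{1}{11} \cdot 5 = 1 + \frac{10}{11} \cdot 5 = 1 + \frac{50}{11} = \frac{61}{11} \approx 5.5455$)
$Q{\left(E \right)} = 4 + \frac{\frac{61}{11} + E}{-36 + E}$ ($Q{\left(E \right)} = 4 + \frac{E + \frac{61}{11}}{E - 36} = 4 + \frac{\frac{61}{11} + E}{-36 + E}$)
$-1960 + Q{\left(2 \right)} = -1960 + \frac{-1523 + 55 \cdot 2}{11 \left(-36 + 2\right)} = -1960 + \frac{-1523 + 110}{11 \left(-34\right)} = -1960 + \frac{1}{11} \left(- \frac{1}{34}\right) \left(-1413\right) = -1960 + \frac{1413}{374} = - \frac{731627}{374}$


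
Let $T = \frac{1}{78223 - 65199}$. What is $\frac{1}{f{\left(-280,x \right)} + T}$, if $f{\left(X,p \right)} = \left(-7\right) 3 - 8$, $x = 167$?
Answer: $- \frac{13024}{377695} \approx -0.034483$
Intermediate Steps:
$f{\left(X,p \right)} = -29$ ($f{\left(X,p \right)} = -21 - 8 = -29$)
$T = \frac{1}{13024} \approx 7.6781 \cdot 10^{-5}$
$\frac{1}{f{\left(-280,x \right)} + T} = \frac{1}{-29 + \frac{1}{13024}} = \frac{1}{- \frac{377695}{13024}} = - \frac{13024}{377695}$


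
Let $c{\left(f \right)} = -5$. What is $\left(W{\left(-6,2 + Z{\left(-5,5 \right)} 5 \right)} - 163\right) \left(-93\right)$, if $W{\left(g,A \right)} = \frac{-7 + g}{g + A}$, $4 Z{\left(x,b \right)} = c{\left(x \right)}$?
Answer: $\frac{616683}{41} \approx 15041.0$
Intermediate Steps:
$Z{\left(x,b \right)} = - \frac{5}{4}$ ($Z{\left(x,b \right)} = \frac{1}{4} \left(-5\right) = - \frac{5}{4}$)
$W{\left(g,A \right)} = \frac{-7 + g}{A + g}$
$\left(W{\left(-6,2 + Z{\left(-5,5 \right)} 5 \right)} - 163\right) \left(-93\right) = \left(\frac{-7 - 6}{\left(2 - \frac{25}{4}\right) - 6} - 163\right) \left(-93\right) = \left(\frac{1}{\left(2 - \frac{25}{4}\right) - 6} \left(-13\right) - 163\right) \left(-93\right) = \left(\frac{1}{- \frac{17}{4} - 6} \left(-13\right) - 163\right) \left(-93\right) = \left(\frac{1}{- \frac{41}{4}} \left(-13\right) - 163\right) \left(-93\right) = \left(\left(- \frac{4}{41}\right) \left(-13\right) - 163\right) \left(-93\right) = \left(\frac{52}{41} - 163\right) \left(-93\right) = \left(- \frac{6631}{41}\right) \left(-93\right) = \frac{616683}{41}$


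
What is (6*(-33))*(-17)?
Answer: 3366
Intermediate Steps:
(6*(-33))*(-17) = -198*(-17) = 3366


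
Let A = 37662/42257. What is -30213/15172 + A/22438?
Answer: -14323132099347/7192761225676 ≈ -1.9913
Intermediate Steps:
A = 37662/42257 (A = 37662*(1/42257) = 37662/42257 ≈ 0.89126)
-30213/15172 + A/22438 = -30213/15172 + (37662/42257)/22438 = -30213*1/15172 + (37662/42257)*(1/22438) = -30213/15172 + 18831/474081283 = -14323132099347/7192761225676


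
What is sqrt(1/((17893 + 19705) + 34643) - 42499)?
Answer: I*sqrt(221792169608178)/72241 ≈ 206.15*I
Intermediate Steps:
sqrt(1/((17893 + 19705) + 34643) - 42499) = sqrt(1/(37598 + 34643) - 42499) = sqrt(1/72241 - 42499) = sqrt(-3070170258/72241) = I*sqrt(221792169608178)/72241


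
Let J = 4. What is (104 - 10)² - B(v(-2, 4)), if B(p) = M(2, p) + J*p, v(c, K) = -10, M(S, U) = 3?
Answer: 8873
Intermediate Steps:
B(p) = 3 + 4*p
(104 - 10)² - B(v(-2, 4)) = (104 - 10)² - (3 + 4*(-10)) = 94² - (3 - 40) = 8836 - 1*(-37) = 8836 + 37 = 8873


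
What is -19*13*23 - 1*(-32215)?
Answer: 26534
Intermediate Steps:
-19*13*23 - 1*(-32215) = -247*23 + 32215 = -5681 + 32215 = 26534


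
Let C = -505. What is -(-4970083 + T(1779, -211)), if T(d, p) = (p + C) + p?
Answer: 4971010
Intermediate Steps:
T(d, p) = -505 + 2*p (T(d, p) = (p - 505) + p = (-505 + p) + p = -505 + 2*p)
-(-4970083 + T(1779, -211)) = -(-4970083 + (-505 + 2*(-211))) = -(-4970083 + (-505 - 422)) = -(-4970083 - 927) = -1*(-4971010) = 4971010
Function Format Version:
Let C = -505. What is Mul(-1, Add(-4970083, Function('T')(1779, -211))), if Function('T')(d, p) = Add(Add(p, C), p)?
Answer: 4971010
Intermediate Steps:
Function('T')(d, p) = Add(-505, Mul(2, p)) (Function('T')(d, p) = Add(Add(p, -505), p) = Add(Add(-505, p), p) = Add(-505, Mul(2, p)))
Mul(-1, Add(-4970083, Function('T')(1779, -211))) = Mul(-1, Add(-4970083, Add(-505, Mul(2, -211)))) = Mul(-1, Add(-4970083, Add(-505, -422))) = Mul(-1, Add(-4970083, -927)) = Mul(-1, -4971010) = 4971010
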